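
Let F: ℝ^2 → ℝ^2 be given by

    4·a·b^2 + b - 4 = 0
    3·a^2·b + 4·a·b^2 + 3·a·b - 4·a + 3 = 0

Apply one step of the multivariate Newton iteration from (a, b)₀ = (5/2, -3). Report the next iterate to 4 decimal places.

At (5/2, -3): F = (83.0000, 4.2500).
Jacobian J = [[4·b^2, 8·a·b + 1], [6·a·b + 4·b^2 + 3·b - 4, 3·a^2 + 8·a·b + 3·a]].
At the point, J = [[36.0000, -59.0000], [-22.0000, -33.7500]] (det J = -2513.0000).
Solving J·Δ = −F gives Δ = (-1.0149, 0.7875).
Then the next iterate is (a, b)₁ = (1.4851, -2.2125).

(1.4851, -2.2125)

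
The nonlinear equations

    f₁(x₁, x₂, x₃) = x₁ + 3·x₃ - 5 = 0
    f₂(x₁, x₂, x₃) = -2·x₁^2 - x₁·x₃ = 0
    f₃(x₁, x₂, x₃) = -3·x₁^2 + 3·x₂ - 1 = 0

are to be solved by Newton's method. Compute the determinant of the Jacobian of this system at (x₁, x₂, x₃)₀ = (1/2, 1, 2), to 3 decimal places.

J = [[1, 0, 3], [-4·x₁ - x₃, 0, -x₁], [-6·x₁, 3, 0]].
At the point, J = [[1.000, 0.000, 3.000], [-4.000, 0.000, -0.500], [-3.000, 3.000, 0.000]].
det J = -34.500.

-34.500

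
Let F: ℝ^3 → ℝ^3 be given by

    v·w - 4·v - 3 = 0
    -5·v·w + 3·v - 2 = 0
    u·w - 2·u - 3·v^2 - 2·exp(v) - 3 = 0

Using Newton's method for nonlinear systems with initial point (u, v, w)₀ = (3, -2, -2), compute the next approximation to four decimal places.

At (3, -2, -2): F = (9.0000, -28.0000, -27.270671).
Jacobian J = [[0, w - 4, v], [0, -5·w + 3, -5·v], [w - 2, -6·v - 2·exp(v), u]].
At the point, J = [[0.0000, -6.0000, -2.0000], [0.0000, 13.0000, 10.0000], [-4.0000, 11.729329, 3.0000]] (det J = 136.0000).
Solving J·Δ = −F gives Δ = (-2.7603, 1.0000, 1.5000).
Then the next iterate is (u, v, w)₁ = (0.2397, -1.0000, -0.5000).

(0.2397, -1.0000, -0.5000)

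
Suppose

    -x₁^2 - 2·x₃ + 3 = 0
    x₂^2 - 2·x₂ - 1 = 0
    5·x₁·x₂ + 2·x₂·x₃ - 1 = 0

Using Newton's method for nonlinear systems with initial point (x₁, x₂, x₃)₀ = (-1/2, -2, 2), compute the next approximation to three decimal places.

(-0.479, -0.833, 1.385)

At (-1/2, -2, 2): F = (-1.250, 7.000, -4.000).
Jacobian J = [[-2·x₁, 0, -2], [0, 2·x₂ - 2, 0], [5·x₂, 5·x₁ + 2·x₃, 2·x₂]].
At the point, J = [[1.000, 0.000, -2.000], [0.000, -6.000, 0.000], [-10.000, 1.500, -4.000]] (det J = 144.000).
Solving J·Δ = −F gives Δ = (0.021, 1.167, -0.615).
Then the next iterate is (x₁, x₂, x₃)₁ = (-0.479, -0.833, 1.385).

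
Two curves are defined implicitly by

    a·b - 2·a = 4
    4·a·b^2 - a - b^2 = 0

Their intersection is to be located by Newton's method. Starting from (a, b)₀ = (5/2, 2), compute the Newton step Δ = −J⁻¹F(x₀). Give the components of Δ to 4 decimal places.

At (5/2, 2): F = (-4.0000, 33.5000).
Jacobian J = [[b - 2, a], [4·b^2 - 1, 8·a·b - 2·b]].
At the point, J = [[0.0000, 2.5000], [15.0000, 36.0000]] (det J = -37.5000).
Solving J·Δ = −F gives Δ = (-6.0733, 1.6000).

(-6.0733, 1.6000)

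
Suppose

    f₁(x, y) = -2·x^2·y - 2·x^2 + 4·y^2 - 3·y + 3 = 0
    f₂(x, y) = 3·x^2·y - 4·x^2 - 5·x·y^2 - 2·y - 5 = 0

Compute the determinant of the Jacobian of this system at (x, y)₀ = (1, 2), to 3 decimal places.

404.000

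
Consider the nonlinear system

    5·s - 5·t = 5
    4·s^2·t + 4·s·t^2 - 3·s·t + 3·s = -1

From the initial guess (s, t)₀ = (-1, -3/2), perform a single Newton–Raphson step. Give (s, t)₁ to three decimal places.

(-0.347, -1.347)

At (-1, -3/2): F = (-2.500, -21.500).
Jacobian J = [[5, -5], [8·s·t + 4·t^2 - 3·t + 3, 4·s^2 + 8·s·t - 3·s]].
At the point, J = [[5.000, -5.000], [28.500, 19.000]] (det J = 237.500).
Solving J·Δ = −F gives Δ = (0.653, 0.153).
Then the next iterate is (s, t)₁ = (-0.347, -1.347).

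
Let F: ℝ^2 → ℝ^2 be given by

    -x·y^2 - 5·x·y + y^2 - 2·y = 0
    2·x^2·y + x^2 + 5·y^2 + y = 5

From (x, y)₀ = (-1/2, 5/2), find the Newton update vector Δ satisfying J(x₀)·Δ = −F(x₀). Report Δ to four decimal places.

At (-1/2, 5/2): F = (10.6250, 30.2500).
Jacobian J = [[-y^2 - 5·y, -2·x·y - 5·x + 2·y - 2], [4·x·y + 2·x, 2·x^2 + 10·y + 1]].
At the point, J = [[-18.7500, 8.0000], [-6.0000, 26.5000]] (det J = -448.8750).
Solving J·Δ = −F gives Δ = (0.0881, -1.1216).

(0.0881, -1.1216)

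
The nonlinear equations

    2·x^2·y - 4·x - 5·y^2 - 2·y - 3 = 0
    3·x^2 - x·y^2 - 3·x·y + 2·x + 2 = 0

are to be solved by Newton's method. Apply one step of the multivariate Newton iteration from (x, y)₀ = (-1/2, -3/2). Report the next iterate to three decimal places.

At (-1/2, -3/2): F = (-10.000, 0.625).
Jacobian J = [[4·x·y - 4, 2·x^2 - 10·y - 2], [6·x - y^2 - 3·y + 2, -2·x·y - 3·x]].
At the point, J = [[-1.000, 13.500], [1.250, 0.000]] (det J = -16.875).
Solving J·Δ = −F gives Δ = (-0.500, 0.704).
Then the next iterate is (x, y)₁ = (-1.000, -0.796).

(-1.000, -0.796)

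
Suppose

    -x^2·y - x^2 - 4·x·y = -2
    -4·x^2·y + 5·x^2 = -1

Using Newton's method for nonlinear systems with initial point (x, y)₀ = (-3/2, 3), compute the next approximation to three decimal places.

(-2.055, 0.067)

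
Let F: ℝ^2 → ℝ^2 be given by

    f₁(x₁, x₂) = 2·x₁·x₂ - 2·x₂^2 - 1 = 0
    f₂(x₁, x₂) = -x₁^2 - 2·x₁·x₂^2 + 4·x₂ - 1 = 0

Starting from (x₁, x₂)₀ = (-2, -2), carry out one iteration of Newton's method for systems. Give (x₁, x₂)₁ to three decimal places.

(-2.000, -1.750)

At (-2, -2): F = (-1.000, 3.000).
Jacobian J = [[2·x₂, 2·x₁ - 4·x₂], [-2·x₁ - 2·x₂^2, -4·x₁·x₂ + 4]].
At the point, J = [[-4.000, 4.000], [-4.000, -12.000]] (det J = 64.000).
Solving J·Δ = −F gives Δ = (0.000, 0.250).
Then the next iterate is (x₁, x₂)₁ = (-2.000, -1.750).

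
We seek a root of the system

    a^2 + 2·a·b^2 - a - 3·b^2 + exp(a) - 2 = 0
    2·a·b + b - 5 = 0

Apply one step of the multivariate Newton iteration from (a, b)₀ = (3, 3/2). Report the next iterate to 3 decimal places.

(2.076, 1.110)

At (3, 3/2): F = (30.83554, 5.500).
Jacobian J = [[2·a + 2·b^2 + exp(a) - 1, 4·a·b - 6·b], [2·b, 2·a + 1]].
At the point, J = [[29.58554, 9.000], [3.000, 7.000]] (det J = 180.09876).
Solving J·Δ = −F gives Δ = (-0.924, -0.390).
Then the next iterate is (a, b)₁ = (2.076, 1.110).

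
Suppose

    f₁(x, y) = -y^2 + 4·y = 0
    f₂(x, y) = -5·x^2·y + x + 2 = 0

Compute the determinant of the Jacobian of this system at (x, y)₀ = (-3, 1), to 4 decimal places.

J = [[0, -2·y + 4], [-10·x·y + 1, -5·x^2]].
At the point, J = [[0.0000, 2.0000], [31.0000, -45.0000]].
det J = -62.0000.

-62.0000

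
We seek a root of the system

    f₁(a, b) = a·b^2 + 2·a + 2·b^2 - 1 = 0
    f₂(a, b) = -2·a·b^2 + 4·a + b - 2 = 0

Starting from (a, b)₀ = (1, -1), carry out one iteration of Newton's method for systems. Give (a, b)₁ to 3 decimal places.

At (1, -1): F = (4.000, -1.000).
Jacobian J = [[b^2 + 2, 2·a·b + 4·b], [-2·b^2 + 4, -4·a·b + 1]].
At the point, J = [[3.000, -6.000], [2.000, 5.000]] (det J = 27.000).
Solving J·Δ = −F gives Δ = (-0.519, 0.407).
Then the next iterate is (a, b)₁ = (0.481, -0.593).

(0.481, -0.593)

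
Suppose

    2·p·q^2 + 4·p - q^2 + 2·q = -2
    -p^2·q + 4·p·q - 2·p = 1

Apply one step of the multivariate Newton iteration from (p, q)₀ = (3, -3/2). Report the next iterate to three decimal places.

At (3, -3/2): F = (22.250, -11.500).
Jacobian J = [[2·q^2 + 4, 4·p·q - 2·q + 2], [-2·p·q + 4·q - 2, -p^2 + 4·p]].
At the point, J = [[8.500, -13.000], [1.000, 3.000]] (det J = 38.500).
Solving J·Δ = −F gives Δ = (2.149, 3.117).
Then the next iterate is (p, q)₁ = (5.149, 1.617).

(5.149, 1.617)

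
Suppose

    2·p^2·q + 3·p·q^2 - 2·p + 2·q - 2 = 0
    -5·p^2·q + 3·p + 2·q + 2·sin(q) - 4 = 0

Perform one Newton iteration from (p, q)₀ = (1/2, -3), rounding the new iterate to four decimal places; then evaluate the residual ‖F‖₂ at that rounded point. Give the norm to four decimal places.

3.6008

At (1/2, -3): F = (3.0000, -5.032240).
Jacobian J = [[4·p·q + 3·q^2 - 2, 2·p^2 + 6·p·q + 2], [-10·p·q + 3, -5·p^2 + 2·cos(q) + 2]].
At the point, J = [[19.0000, -6.5000], [18.0000, -1.229985]] (det J = 93.630285).
Solving J·Δ = −F gives Δ = (0.3888, 1.5979).
Then the next iterate is (p, q)₁ = (0.8888, -1.4021).
Re-evaluating at (0.8888, -1.4021): F = (-3.555187, -0.571356), so ‖F‖₂ = 3.6008.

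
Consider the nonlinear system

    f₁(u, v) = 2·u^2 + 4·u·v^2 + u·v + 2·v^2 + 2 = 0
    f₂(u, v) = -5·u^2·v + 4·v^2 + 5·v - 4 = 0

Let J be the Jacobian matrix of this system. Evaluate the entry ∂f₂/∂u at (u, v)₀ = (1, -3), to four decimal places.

∂f₂/∂u = -10·u·v.
At (1, -3) this is 30.0000.

30.0000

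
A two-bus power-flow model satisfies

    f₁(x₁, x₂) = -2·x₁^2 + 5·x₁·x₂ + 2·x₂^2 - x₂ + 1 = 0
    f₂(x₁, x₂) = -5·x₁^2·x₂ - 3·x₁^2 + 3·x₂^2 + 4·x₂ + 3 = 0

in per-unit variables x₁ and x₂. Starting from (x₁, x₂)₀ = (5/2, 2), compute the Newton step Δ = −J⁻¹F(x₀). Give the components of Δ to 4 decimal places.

At (5/2, 2): F = (19.5000, -58.2500).
Jacobian J = [[-4·x₁ + 5·x₂, 5·x₁ + 4·x₂ - 1], [-10·x₁·x₂ - 6·x₁, -5·x₁^2 + 6·x₂ + 4]].
At the point, J = [[0.0000, 19.5000], [-65.0000, -15.2500]] (det J = 1267.5000).
Solving J·Δ = −F gives Δ = (-0.6615, -1.0000).

(-0.6615, -1.0000)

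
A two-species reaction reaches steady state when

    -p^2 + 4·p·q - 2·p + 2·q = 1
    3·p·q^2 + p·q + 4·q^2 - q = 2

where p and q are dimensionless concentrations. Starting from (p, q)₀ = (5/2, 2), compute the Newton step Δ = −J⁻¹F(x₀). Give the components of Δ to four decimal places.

At (5/2, 2): F = (11.7500, 47.0000).
Jacobian J = [[-2·p + 4·q - 2, 4·p + 2], [3·q^2 + q, 6·p·q + p + 8·q - 1]].
At the point, J = [[1.0000, 12.0000], [14.0000, 47.5000]] (det J = -120.5000).
Solving J·Δ = −F gives Δ = (-0.0488, -0.9751).

(-0.0488, -0.9751)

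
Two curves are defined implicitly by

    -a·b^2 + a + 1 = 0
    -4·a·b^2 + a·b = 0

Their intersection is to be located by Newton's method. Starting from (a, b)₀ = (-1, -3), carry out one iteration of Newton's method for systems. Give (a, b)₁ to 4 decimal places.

(-0.7353, -1.8529)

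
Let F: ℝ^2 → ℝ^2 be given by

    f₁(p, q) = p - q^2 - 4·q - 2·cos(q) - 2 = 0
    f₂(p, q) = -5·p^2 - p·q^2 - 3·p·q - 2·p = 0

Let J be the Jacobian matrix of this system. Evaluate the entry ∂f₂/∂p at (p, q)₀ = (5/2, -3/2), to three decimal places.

-24.750

∂f₂/∂p = -10·p - q^2 - 3·q - 2.
At (5/2, -3/2) this is -24.750.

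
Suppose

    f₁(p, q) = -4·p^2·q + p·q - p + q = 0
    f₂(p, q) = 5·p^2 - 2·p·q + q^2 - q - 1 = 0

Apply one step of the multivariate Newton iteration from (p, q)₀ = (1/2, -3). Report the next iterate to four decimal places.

(0.6205, -0.9281)

At (1/2, -3): F = (-2.0000, 15.2500).
Jacobian J = [[-8·p·q + q - 1, -4·p^2 + p + 1], [10·p - 2·q, -2·p + 2·q - 1]].
At the point, J = [[8.0000, 0.5000], [11.0000, -8.0000]] (det J = -69.5000).
Solving J·Δ = −F gives Δ = (0.1205, 2.0719).
Then the next iterate is (p, q)₁ = (0.6205, -0.9281).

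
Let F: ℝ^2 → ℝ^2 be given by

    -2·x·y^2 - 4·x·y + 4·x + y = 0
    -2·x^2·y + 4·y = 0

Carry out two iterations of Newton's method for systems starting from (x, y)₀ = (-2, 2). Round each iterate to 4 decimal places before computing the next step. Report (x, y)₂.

(-1.5320, 0.7481)

At (-2, 2): F = (26.0000, -8.0000).
Jacobian J = [[-2·y^2 - 4·y + 4, -4·x·y - 4·x + 1], [-4·x·y, -2·x^2 + 4]].
At the point, J = [[-12.0000, 25.0000], [16.0000, -4.0000]] (det J = -352.0000).
Solving J·Δ = −F gives Δ = (0.2727, -0.9091).
Then the next iterate is (x, y)₁ = (-1.7273, 1.0909).
Round to (-1.7273, 1.0909) and repeat: F = (5.830137, -2.145943), J = [[-2.743726, 15.446446], [7.537246, -1.967131]].
Δ = (0.1953, -0.3428), so (x, y)₂ = (-1.5320, 0.7481).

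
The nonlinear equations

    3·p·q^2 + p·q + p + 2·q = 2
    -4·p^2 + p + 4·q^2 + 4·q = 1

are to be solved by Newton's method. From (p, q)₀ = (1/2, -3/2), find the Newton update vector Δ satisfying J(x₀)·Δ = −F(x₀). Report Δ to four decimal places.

(0.3214, 0.0670)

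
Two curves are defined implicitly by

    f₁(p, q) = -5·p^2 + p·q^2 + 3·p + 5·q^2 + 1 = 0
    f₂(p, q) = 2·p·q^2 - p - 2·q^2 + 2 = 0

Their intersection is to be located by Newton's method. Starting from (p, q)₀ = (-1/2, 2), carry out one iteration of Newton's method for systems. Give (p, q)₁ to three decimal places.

At (-1/2, 2): F = (16.250, -9.500).
Jacobian J = [[-10·p + q^2 + 3, 2·p·q + 10·q], [2·q^2 - 1, 4·p·q - 4·q]].
At the point, J = [[12.000, 18.000], [7.000, -12.000]] (det J = -270.000).
Solving J·Δ = −F gives Δ = (-0.089, -0.844).
Then the next iterate is (p, q)₁ = (-0.589, 1.156).

(-0.589, 1.156)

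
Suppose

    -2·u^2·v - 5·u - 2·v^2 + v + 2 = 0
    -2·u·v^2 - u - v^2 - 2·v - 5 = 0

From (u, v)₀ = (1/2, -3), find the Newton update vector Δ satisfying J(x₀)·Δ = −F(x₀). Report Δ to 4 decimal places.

At (1/2, -3): F = (-20.0000, -17.5000).
Jacobian J = [[-4·u·v - 5, -2·u^2 - 4·v + 1], [-2·v^2 - 1, -4·u·v - 2·v - 2]].
At the point, J = [[1.0000, 12.5000], [-19.0000, 10.0000]] (det J = 247.5000).
Solving J·Δ = −F gives Δ = (-0.0758, 1.6061).

(-0.0758, 1.6061)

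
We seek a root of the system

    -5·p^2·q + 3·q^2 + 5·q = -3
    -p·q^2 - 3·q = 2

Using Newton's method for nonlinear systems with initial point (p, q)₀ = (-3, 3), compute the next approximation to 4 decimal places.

(-2.1337, 2.4531)

At (-3, 3): F = (-90.0000, 16.0000).
Jacobian J = [[-10·p·q, -5·p^2 + 6·q + 5], [-q^2, -2·p·q - 3]].
At the point, J = [[90.0000, -22.0000], [-9.0000, 15.0000]] (det J = 1152.0000).
Solving J·Δ = −F gives Δ = (0.8663, -0.5469).
Then the next iterate is (p, q)₁ = (-2.1337, 2.4531).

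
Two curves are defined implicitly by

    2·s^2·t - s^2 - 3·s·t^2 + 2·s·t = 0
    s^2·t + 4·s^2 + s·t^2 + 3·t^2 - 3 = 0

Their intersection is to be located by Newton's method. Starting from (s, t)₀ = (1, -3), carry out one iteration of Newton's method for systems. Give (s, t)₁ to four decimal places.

At (1, -3): F = (-40.0000, 34.0000).
Jacobian J = [[4·s·t - 2·s - 3·t^2 + 2·t, 2·s^2 - 6·s·t + 2·s], [2·s·t + 8·s + t^2, s^2 + 2·s·t + 6·t]].
At the point, J = [[-47.0000, 22.0000], [11.0000, -23.0000]] (det J = 839.0000).
Solving J·Δ = −F gives Δ = (-0.2050, 1.3802).
Then the next iterate is (s, t)₁ = (0.7950, -1.6198).

(0.7950, -1.6198)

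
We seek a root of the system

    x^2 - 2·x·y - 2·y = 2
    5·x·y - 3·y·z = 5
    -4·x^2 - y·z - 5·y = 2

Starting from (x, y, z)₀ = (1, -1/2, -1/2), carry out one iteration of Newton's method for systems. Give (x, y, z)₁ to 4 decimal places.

At (1, -1/2, -1/2): F = (1.0000, -8.2500, -3.7500).
Jacobian J = [[2·x - 2·y, -2·x - 2, 0], [5·y, 5·x - 3·z, -3·y], [-8·x, -z - 5, -y]].
At the point, J = [[3.0000, -4.0000, 0.0000], [-2.5000, 6.5000, 1.5000], [-8.0000, -4.5000, 0.5000]] (det J = 73.0000).
Solving J·Δ = −F gives Δ = (-0.2192, 0.0856, 4.7637).
Then the next iterate is (x, y, z)₁ = (0.7808, -0.4144, 4.2637).

(0.7808, -0.4144, 4.2637)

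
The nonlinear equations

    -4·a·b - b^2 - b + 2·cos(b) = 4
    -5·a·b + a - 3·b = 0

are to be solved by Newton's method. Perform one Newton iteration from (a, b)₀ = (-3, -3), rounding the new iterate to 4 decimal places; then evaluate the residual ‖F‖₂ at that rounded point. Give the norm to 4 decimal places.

12.2992

At (-3, -3): F = (-47.979985, -39.0000).
Jacobian J = [[-4·b, -4·a - 2·b - 2·sin(b) - 1], [-5·b + 1, -5·a - 3]].
At the point, J = [[12.0000, 17.282240], [16.0000, 12.0000]] (det J = -132.515840).
Solving J·Δ = −F gives Δ = (0.7414, 2.2615).
Then the next iterate is (a, b)₁ = (-2.2586, -0.7385).
Re-evaluating at (-2.2586, -0.7385): F = (-8.999828, -8.382981), so ‖F‖₂ = 12.2992.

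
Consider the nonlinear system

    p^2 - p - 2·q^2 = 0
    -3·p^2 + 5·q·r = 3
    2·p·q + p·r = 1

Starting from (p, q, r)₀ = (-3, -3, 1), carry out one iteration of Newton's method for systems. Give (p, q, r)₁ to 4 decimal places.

(-1.4625, -1.6032, 0.3106)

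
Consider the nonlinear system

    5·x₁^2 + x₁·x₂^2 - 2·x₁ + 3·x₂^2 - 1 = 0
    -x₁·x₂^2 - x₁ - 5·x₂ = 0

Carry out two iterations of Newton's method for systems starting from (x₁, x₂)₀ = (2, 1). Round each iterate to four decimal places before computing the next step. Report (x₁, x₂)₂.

(0.9249, -0.1660)

At (2, 1): F = (20.0000, -9.0000).
Jacobian J = [[10·x₁ + x₂^2 - 2, 2·x₁·x₂ + 6·x₂], [-x₂^2 - 1, -2·x₁·x₂ - 5]].
At the point, J = [[19.0000, 10.0000], [-2.0000, -9.0000]] (det J = -151.0000).
Solving J·Δ = −F gives Δ = (-0.5960, -0.8675).
Then the next iterate is (x₁, x₂)₁ = (1.4040, 0.1325).
Round to (1.4040, 0.1325) and repeat: F = (6.125398, -2.091149), J = [[12.057556, 1.167060], [-1.017556, -5.372060]].
Δ = (-0.4791, -0.2985), so (x₁, x₂)₂ = (0.9249, -0.1660).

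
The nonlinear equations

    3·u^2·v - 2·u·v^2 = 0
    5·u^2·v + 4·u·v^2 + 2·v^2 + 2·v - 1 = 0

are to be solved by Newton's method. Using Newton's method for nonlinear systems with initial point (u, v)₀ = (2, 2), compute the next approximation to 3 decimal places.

(1.319, 1.276)

At (2, 2): F = (8.000, 83.000).
Jacobian J = [[6·u·v - 2·v^2, 3·u^2 - 4·u·v], [10·u·v + 4·v^2, 5·u^2 + 8·u·v + 4·v + 2]].
At the point, J = [[16.000, -4.000], [56.000, 62.000]] (det J = 1216.000).
Solving J·Δ = −F gives Δ = (-0.681, -0.724).
Then the next iterate is (u, v)₁ = (1.319, 1.276).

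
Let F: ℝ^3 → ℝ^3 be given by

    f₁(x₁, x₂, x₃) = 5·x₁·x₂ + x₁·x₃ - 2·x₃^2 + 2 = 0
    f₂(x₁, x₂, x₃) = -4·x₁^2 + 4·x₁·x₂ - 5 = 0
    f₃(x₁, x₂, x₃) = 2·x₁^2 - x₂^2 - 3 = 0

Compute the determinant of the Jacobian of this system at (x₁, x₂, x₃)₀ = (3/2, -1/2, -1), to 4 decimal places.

-275.0000

J = [[5·x₂ + x₃, 5·x₁, x₁ - 4·x₃], [-8·x₁ + 4·x₂, 4·x₁, 0], [4·x₁, -2·x₂, 0]].
At the point, J = [[-3.5000, 7.5000, 5.5000], [-14.0000, 6.0000, 0.0000], [6.0000, 1.0000, 0.0000]].
det J = -275.0000.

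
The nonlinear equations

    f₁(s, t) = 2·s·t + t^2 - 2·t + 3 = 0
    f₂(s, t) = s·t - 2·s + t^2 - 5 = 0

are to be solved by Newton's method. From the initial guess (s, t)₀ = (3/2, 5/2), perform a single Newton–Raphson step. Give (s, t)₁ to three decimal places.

At (3/2, 5/2): F = (11.750, 2.000).
Jacobian J = [[2·t, 2·s + 2·t - 2], [t - 2, s + 2·t]].
At the point, J = [[5.000, 6.000], [0.500, 6.500]] (det J = 29.500).
Solving J·Δ = −F gives Δ = (-2.182, -0.140).
Then the next iterate is (s, t)₁ = (-0.682, 2.360).

(-0.682, 2.360)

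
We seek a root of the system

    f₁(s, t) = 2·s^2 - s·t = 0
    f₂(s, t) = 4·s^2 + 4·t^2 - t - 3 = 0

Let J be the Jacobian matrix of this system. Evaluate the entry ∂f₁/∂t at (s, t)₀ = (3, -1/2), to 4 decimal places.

-3.0000

∂f₁/∂t = -s.
At (3, -1/2) this is -3.0000.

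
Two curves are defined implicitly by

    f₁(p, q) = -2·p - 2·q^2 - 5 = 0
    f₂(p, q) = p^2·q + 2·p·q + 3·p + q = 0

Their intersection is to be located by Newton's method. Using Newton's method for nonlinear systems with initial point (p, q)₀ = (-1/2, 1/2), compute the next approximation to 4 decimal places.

(0.0962, -2.3462)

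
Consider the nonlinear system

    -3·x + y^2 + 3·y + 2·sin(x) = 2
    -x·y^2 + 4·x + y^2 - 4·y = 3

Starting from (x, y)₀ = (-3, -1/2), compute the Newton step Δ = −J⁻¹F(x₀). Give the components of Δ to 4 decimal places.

At (-3, -1/2): F = (5.467760, -12.0000).
Jacobian J = [[2·cos(x) - 3, 2·y + 3], [-y^2 + 4, -2·x·y + 2·y - 4]].
At the point, J = [[-4.979985, 2.0000], [3.7500, -8.0000]] (det J = 32.339880).
Solving J·Δ = −F gives Δ = (0.6105, -1.2138).

(0.6105, -1.2138)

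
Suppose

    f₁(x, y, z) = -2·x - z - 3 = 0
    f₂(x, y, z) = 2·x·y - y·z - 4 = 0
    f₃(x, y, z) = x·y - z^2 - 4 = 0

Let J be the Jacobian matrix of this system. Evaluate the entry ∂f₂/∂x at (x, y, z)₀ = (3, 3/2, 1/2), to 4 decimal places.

∂f₂/∂x = 2·y.
At (3, 3/2, 1/2) this is 3.0000.

3.0000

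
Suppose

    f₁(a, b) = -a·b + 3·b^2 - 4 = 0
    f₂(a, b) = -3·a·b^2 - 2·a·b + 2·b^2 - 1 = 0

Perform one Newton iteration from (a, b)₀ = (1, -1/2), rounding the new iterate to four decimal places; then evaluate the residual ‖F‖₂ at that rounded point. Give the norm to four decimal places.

15.9616

At (1, -1/2): F = (-2.7500, -0.2500).
Jacobian J = [[-b, -a + 6·b], [-3·b^2 - 2·b, -6·a·b - 2·a + 4·b]].
At the point, J = [[0.5000, -4.0000], [0.2500, -1.0000]] (det J = 0.5000).
Solving J·Δ = −F gives Δ = (-3.5000, -1.1250).
Then the next iterate is (a, b)₁ = (-2.5000, -1.6250).
Re-evaluating at (-2.5000, -1.6250): F = (-0.140625, 15.960938), so ‖F‖₂ = 15.9616.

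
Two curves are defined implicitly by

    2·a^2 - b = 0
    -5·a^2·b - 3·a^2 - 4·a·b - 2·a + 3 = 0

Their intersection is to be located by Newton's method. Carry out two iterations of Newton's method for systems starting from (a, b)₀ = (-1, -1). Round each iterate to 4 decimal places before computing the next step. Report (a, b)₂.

(-1.0000, 2.0000)

At (-1, -1): F = (3.0000, 3.0000).
Jacobian J = [[4·a, -1], [-10·a·b - 6·a - 4·b - 2, -5·a^2 - 4·a]].
At the point, J = [[-4.0000, -1.0000], [-2.0000, -1.0000]] (det J = 2.0000).
Solving J·Δ = −F gives Δ = (0.0000, 3.0000).
Then the next iterate is (a, b)₁ = (-1.0000, 2.0000).
Round to (-1.0000, 2.0000) and repeat: F = (0.0000, 0.0000), J = [[-4.0000, -1.0000], [16.0000, -1.0000]].
Δ = (0.0000, 0.0000), so (a, b)₂ = (-1.0000, 2.0000).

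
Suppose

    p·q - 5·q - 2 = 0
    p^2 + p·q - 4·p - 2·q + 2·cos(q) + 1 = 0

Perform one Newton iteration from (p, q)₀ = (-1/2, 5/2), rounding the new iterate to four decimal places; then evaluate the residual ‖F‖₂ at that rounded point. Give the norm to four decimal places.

At (-1/2, 5/2): F = (-15.7500, -4.602287).
Jacobian J = [[q, p - 5], [2·p + q - 4, p - 2·sin(q) - 2]].
At the point, J = [[2.5000, -5.5000], [-2.5000, -3.696944]] (det J = -22.992361).
Solving J·Δ = −F gives Δ = (1.4315, -2.2129).
Then the next iterate is (p, q)₁ = (0.9315, 0.2871).
Re-evaluating at (0.9315, 0.2871): F = (-3.168066, -0.246936), so ‖F‖₂ = 3.1777.

3.1777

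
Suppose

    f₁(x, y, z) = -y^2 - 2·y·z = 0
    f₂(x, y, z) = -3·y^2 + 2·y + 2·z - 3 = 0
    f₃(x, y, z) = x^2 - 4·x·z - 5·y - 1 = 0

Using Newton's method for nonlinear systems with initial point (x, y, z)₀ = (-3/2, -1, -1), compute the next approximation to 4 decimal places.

(19.0000, 0.7500, -3.0000)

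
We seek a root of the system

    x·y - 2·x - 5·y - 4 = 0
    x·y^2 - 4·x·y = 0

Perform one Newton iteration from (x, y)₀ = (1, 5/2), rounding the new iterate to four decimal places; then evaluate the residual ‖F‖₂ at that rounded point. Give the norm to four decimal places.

At (1, 5/2): F = (-16.0000, -3.7500).
Jacobian J = [[y - 2, x - 5], [y^2 - 4·y, 2·x·y - 4·x]].
At the point, J = [[0.5000, -4.0000], [-3.7500, 1.0000]] (det J = -14.5000).
Solving J·Δ = −F gives Δ = (-2.1379, -4.2672).
Then the next iterate is (x, y)₁ = (-1.1379, -1.7672).
Re-evaluating at (-1.1379, -1.7672): F = (9.122697, -11.597244), so ‖F‖₂ = 14.7553.

14.7553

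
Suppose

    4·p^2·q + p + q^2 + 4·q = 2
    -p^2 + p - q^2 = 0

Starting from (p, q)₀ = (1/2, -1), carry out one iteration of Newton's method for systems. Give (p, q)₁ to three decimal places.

At (1/2, -1): F = (-5.500, -0.750).
Jacobian J = [[8·p·q + 1, 4·p^2 + 2·q + 4], [-2·p + 1, -2·q]].
At the point, J = [[-3.000, 3.000], [0.000, 2.000]] (det J = -6.000).
Solving J·Δ = −F gives Δ = (-1.458, 0.375).
Then the next iterate is (p, q)₁ = (-0.958, -0.625).

(-0.958, -0.625)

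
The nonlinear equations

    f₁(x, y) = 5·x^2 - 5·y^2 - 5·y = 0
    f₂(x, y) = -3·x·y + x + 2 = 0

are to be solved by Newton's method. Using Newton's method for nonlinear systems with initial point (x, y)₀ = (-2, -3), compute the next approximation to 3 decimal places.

(-0.946, -1.757)

At (-2, -3): F = (-10.000, -18.000).
Jacobian J = [[10·x, -10·y - 5], [-3·y + 1, -3·x]].
At the point, J = [[-20.000, 25.000], [10.000, 6.000]] (det J = -370.000).
Solving J·Δ = −F gives Δ = (1.054, 1.243).
Then the next iterate is (x, y)₁ = (-0.946, -1.757).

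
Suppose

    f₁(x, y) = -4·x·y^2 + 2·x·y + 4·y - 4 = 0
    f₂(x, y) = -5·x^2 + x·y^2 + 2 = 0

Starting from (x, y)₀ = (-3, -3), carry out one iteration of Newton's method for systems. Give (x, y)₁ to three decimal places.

(-1.498, -2.366)

At (-3, -3): F = (110.000, -70.000).
Jacobian J = [[-4·y^2 + 2·y, -8·x·y + 2·x + 4], [-10·x + y^2, 2·x·y]].
At the point, J = [[-42.000, -74.000], [39.000, 18.000]] (det J = 2130.000).
Solving J·Δ = −F gives Δ = (1.502, 0.634).
Then the next iterate is (x, y)₁ = (-1.498, -2.366).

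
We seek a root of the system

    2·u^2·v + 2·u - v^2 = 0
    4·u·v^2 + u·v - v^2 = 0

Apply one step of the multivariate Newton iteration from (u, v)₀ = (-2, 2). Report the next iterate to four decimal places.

(-1.6870, 1.0957)

At (-2, 2): F = (8.0000, -40.0000).
Jacobian J = [[4·u·v + 2, 2·u^2 - 2·v], [4·v^2 + v, 8·u·v + u - 2·v]].
At the point, J = [[-14.0000, 4.0000], [18.0000, -38.0000]] (det J = 460.0000).
Solving J·Δ = −F gives Δ = (0.3130, -0.9043).
Then the next iterate is (u, v)₁ = (-1.6870, 1.0957).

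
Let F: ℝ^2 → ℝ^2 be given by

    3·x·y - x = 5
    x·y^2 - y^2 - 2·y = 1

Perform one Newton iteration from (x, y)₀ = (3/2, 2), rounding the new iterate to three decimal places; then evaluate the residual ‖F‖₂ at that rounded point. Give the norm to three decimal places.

At (3/2, 2): F = (2.500, -3.000).
Jacobian J = [[3·y - 1, 3·x], [y^2, 2·x·y - 2·y - 2]].
At the point, J = [[5.000, 4.500], [4.000, 0.000]] (det J = -18.000).
Solving J·Δ = −F gives Δ = (0.750, -1.389).
Then the next iterate is (x, y)₁ = (2.250, 0.611).
Re-evaluating at (2.250, 0.611): F = (-3.12575, -1.75535), so ‖F‖₂ = 3.585.

3.585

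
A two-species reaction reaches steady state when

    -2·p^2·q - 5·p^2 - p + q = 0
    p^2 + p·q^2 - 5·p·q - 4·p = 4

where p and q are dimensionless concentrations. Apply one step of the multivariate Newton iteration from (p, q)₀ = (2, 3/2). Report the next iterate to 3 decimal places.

At (2, 3/2): F = (-32.500, -18.500).
Jacobian J = [[-4·p·q - 10·p - 1, -2·p^2 + 1], [2·p + q^2 - 5·q - 4, 2·p·q - 5·p]].
At the point, J = [[-33.000, -7.000], [-5.250, -4.000]] (det J = 95.250).
Solving J·Δ = −F gives Δ = (-0.005, -4.618).
Then the next iterate is (p, q)₁ = (1.995, -3.118).

(1.995, -3.118)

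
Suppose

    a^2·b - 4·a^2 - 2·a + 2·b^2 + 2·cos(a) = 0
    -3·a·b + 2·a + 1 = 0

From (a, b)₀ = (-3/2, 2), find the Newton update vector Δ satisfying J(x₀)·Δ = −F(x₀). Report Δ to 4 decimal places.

At (-3/2, 2): F = (6.641474, 7.0000).
Jacobian J = [[2·a·b - 8·a - 2·sin(a) - 2, a^2 + 4·b], [-3·b + 2, -3·a]].
At the point, J = [[5.994990, 10.2500], [-4.0000, 4.5000]] (det J = 67.977455).
Solving J·Δ = −F gives Δ = (0.6158, -1.0081).

(0.6158, -1.0081)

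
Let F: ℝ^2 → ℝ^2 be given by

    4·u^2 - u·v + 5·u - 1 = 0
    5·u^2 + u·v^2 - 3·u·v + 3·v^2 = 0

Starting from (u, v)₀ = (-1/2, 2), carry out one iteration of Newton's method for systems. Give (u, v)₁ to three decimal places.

(-3.547, -1.094)

At (-1/2, 2): F = (-1.500, 14.250).
Jacobian J = [[8·u - v + 5, -u], [10·u + v^2 - 3·v, 2·u·v - 3·u + 6·v]].
At the point, J = [[-1.000, 0.500], [-7.000, 11.500]] (det J = -8.000).
Solving J·Δ = −F gives Δ = (-3.047, -3.094).
Then the next iterate is (u, v)₁ = (-3.547, -1.094).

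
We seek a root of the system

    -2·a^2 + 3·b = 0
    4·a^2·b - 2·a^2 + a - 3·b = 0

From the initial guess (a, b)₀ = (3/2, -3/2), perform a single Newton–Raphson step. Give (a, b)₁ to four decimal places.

(2.0455, 2.5909)

At (3/2, -3/2): F = (-9.0000, -12.0000).
Jacobian J = [[-4·a, 3], [8·a·b - 4·a + 1, 4·a^2 - 3]].
At the point, J = [[-6.0000, 3.0000], [-23.0000, 6.0000]] (det J = 33.0000).
Solving J·Δ = −F gives Δ = (0.5455, 4.0909).
Then the next iterate is (a, b)₁ = (2.0455, 2.5909).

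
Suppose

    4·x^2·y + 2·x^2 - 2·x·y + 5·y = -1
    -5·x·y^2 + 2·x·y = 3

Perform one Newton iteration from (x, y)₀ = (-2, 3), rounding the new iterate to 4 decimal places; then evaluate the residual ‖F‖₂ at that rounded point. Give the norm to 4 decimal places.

At (-2, 3): F = (84.0000, 75.0000).
Jacobian J = [[8·x·y + 4·x - 2·y, 4·x^2 - 2·x + 5], [-5·y^2 + 2·y, -10·x·y + 2·x]].
At the point, J = [[-62.0000, 25.0000], [-39.0000, 56.0000]] (det J = -2497.0000).
Solving J·Δ = −F gives Δ = (1.1330, -0.5503).
Then the next iterate is (x, y)₁ = (-0.8670, 2.4497).
Re-evaluating at (-0.8670, 2.4497): F = (26.365308, 18.766686), so ‖F‖₂ = 32.3623.

32.3623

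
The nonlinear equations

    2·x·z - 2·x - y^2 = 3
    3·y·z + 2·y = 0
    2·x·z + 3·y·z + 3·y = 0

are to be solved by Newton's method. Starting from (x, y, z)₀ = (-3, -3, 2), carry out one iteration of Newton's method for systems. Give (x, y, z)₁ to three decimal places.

(-2.294, -2.118, 0.118)

At (-3, -3, 2): F = (-18.000, -24.000, -39.000).
Jacobian J = [[2·z - 2, -2·y, 2·x], [0, 3·z + 2, 3·y], [2·z, 3·z + 3, 2·x + 3·y]].
At the point, J = [[2.000, 6.000, -6.000], [0.000, 8.000, -9.000], [4.000, 9.000, -15.000]] (det J = -102.000).
Solving J·Δ = −F gives Δ = (0.706, 0.882, -1.882).
Then the next iterate is (x, y, z)₁ = (-2.294, -2.118, 0.118).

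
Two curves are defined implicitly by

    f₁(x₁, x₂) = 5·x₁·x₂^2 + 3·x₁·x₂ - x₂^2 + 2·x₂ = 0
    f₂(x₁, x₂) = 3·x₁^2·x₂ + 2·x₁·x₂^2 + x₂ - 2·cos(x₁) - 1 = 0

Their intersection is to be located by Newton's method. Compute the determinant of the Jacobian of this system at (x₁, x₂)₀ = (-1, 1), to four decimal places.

J = [[5·x₂^2 + 3·x₂, 10·x₁·x₂ + 3·x₁ - 2·x₂ + 2], [6·x₁·x₂ + 2·x₂^2 + 2·sin(x₁), 3·x₁^2 + 4·x₁·x₂ + 1]].
At the point, J = [[8.0000, -13.0000], [-5.682942, 0.0000]].
det J = -73.8782.

-73.8782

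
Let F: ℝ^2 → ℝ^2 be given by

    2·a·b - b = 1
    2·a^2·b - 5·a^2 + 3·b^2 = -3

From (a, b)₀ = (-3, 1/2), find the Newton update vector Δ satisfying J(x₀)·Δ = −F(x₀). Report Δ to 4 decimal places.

(1.6944, -0.4008)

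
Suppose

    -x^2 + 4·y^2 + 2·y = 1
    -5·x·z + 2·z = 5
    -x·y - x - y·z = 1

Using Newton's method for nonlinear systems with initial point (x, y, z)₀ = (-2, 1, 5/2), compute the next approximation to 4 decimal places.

(-1.0733, 0.5293, 1.3820)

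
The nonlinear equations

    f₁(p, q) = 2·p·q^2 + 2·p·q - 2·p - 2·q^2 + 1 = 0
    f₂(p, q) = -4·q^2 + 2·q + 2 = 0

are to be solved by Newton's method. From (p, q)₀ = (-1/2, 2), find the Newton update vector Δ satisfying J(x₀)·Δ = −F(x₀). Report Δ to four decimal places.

At (-1/2, 2): F = (-12.0000, -10.0000).
Jacobian J = [[2·q^2 + 2·q - 2, 4·p·q + 2·p - 4·q], [0, -8·q + 2]].
At the point, J = [[10.0000, -13.0000], [0.0000, -14.0000]] (det J = -140.0000).
Solving J·Δ = −F gives Δ = (0.2714, -0.7143).

(0.2714, -0.7143)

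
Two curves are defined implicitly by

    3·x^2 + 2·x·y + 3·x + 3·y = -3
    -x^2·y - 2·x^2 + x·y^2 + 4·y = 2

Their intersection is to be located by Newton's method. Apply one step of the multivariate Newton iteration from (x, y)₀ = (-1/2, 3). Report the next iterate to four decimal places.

(-0.5984, -0.8298)

At (-1/2, 3): F = (8.2500, 4.2500).
Jacobian J = [[6·x + 2·y + 3, 2·x + 3], [-2·x·y - 4·x + y^2, -x^2 + 2·x·y + 4]].
At the point, J = [[6.0000, 2.0000], [14.0000, 0.7500]] (det J = -23.5000).
Solving J·Δ = −F gives Δ = (-0.0984, -3.8298).
Then the next iterate is (x, y)₁ = (-0.5984, -0.8298).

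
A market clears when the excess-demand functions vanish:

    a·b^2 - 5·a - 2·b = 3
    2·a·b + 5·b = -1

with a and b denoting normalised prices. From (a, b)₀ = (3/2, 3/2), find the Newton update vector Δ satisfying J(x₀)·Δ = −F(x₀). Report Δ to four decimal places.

At (3/2, 3/2): F = (-10.1250, 13.0000).
Jacobian J = [[b^2 - 5, 2·a·b - 2], [2·b, 2·a + 5]].
At the point, J = [[-2.7500, 2.5000], [3.0000, 8.0000]] (det J = -29.5000).
Solving J·Δ = −F gives Δ = (-3.8475, -0.1822).

(-3.8475, -0.1822)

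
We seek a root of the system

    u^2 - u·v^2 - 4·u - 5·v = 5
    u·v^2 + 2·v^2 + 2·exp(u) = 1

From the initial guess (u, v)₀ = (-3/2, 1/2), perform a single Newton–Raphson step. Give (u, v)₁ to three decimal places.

At (-3/2, 1/2): F = (1.125, -0.42874).
Jacobian J = [[2·u - v^2 - 4, -2·u·v - 5], [v^2 + 2·exp(u), 2·u·v + 4·v]].
At the point, J = [[-7.250, -3.500], [0.69626, 0.500]] (det J = -1.18809).
Solving J·Δ = −F gives Δ = (-0.790, 1.957).
Then the next iterate is (u, v)₁ = (-2.290, 2.457).

(-2.290, 2.457)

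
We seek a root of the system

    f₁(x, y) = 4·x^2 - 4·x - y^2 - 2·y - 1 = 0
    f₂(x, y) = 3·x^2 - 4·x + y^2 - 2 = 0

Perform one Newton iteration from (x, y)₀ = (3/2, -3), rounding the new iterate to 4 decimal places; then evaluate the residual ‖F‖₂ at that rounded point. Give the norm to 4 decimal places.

1.4420

At (3/2, -3): F = (-1.0000, 7.7500).
Jacobian J = [[8·x - 4, -2·y - 2], [6·x - 4, 2·y]].
At the point, J = [[8.0000, 4.0000], [5.0000, -6.0000]] (det J = -68.0000).
Solving J·Δ = −F gives Δ = (-0.3676, 0.9853).
Then the next iterate is (x, y)₁ = (1.1324, -2.0147).
Re-evaluating at (1.1324, -2.0147): F = (-0.429897, 1.376405), so ‖F‖₂ = 1.4420.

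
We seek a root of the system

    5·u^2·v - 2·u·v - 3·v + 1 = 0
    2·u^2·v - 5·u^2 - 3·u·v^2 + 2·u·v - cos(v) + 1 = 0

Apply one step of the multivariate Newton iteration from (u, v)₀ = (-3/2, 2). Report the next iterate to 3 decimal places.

At (-3/2, 2): F = (23.500, 11.16615).
Jacobian J = [[10·u·v - 2·v, 5·u^2 - 2·u - 3], [4·u·v - 10·u - 3·v^2 + 2·v, 2·u^2 - 6·u·v + 2·u + sin(v)]].
At the point, J = [[-34.000, 11.250], [-5.000, 20.40930]] (det J = -637.66611).
Solving J·Δ = −F gives Δ = (0.555, -0.411).
Then the next iterate is (u, v)₁ = (-0.945, 1.589).

(-0.945, 1.589)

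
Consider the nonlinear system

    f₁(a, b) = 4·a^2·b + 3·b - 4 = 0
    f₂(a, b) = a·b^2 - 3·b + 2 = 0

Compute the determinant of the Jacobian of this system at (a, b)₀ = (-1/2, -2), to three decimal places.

J = [[8·a·b, 4·a^2 + 3], [b^2, 2·a·b - 3]].
At the point, J = [[8.000, 4.000], [4.000, -1.000]].
det J = -24.000.

-24.000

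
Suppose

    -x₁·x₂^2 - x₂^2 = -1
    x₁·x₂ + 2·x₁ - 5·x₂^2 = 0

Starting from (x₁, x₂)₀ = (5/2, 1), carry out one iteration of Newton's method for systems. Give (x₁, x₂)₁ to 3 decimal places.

(1.228, 0.825)

At (5/2, 1): F = (-2.500, 2.500).
Jacobian J = [[-x₂^2, -2·x₁·x₂ - 2·x₂], [x₂ + 2, x₁ - 10·x₂]].
At the point, J = [[-1.000, -7.000], [3.000, -7.500]] (det J = 28.500).
Solving J·Δ = −F gives Δ = (-1.272, -0.175).
Then the next iterate is (x₁, x₂)₁ = (1.228, 0.825).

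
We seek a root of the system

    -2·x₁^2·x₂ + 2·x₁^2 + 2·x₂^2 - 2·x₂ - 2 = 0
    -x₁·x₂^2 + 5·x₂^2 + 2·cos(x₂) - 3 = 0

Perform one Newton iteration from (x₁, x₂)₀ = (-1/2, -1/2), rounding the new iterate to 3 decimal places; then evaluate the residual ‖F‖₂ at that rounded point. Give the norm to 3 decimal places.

At (-1/2, -1/2): F = (0.250, 0.13017).
Jacobian J = [[-4·x₁·x₂ + 4·x₁, -2·x₁^2 + 4·x₂ - 2], [-x₂^2, -2·x₁·x₂ + 10·x₂ - 2·sin(x₂)]].
At the point, J = [[-3.000, -4.500], [-0.250, -4.54115]] (det J = 12.49845).
Solving J·Δ = −F gives Δ = (0.044, 0.026).
Then the next iterate is (x₁, x₂)₁ = (-0.456, -0.474).
Re-evaluating at (-0.456, -0.474): F = (0.01035, 0.00533), so ‖F‖₂ = 0.012.

0.012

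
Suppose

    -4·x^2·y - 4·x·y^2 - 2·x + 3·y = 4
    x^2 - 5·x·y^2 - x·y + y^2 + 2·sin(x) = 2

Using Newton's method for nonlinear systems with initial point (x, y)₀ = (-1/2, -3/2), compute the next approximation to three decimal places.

(-0.744, -0.839)

At (-1/2, -3/2): F = (-1.500, 4.41615).
Jacobian J = [[-8·x·y - 4·y^2 - 2, -4·x^2 - 8·x·y + 3], [2·x - 5·y^2 - y + 2·cos(x), -10·x·y - x + 2·y]].
At the point, J = [[-17.000, -4.000], [-8.99483, -10.000]] (det J = 134.02066).
Solving J·Δ = −F gives Δ = (-0.244, 0.661).
Then the next iterate is (x, y)₁ = (-0.744, -0.839).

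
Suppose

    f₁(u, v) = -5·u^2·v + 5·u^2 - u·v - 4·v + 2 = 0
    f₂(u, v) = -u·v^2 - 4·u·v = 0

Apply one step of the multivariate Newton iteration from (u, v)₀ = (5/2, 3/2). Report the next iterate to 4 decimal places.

(-3.0621, 2.9436)

At (5/2, 3/2): F = (-23.3750, -20.6250).
Jacobian J = [[-10·u·v + 10·u - v, -5·u^2 - u - 4], [-v^2 - 4·v, -2·u·v - 4·u]].
At the point, J = [[-14.0000, -37.7500], [-8.2500, -17.5000]] (det J = -66.4375).
Solving J·Δ = −F gives Δ = (-5.5621, 1.4436).
Then the next iterate is (u, v)₁ = (-3.0621, 2.9436).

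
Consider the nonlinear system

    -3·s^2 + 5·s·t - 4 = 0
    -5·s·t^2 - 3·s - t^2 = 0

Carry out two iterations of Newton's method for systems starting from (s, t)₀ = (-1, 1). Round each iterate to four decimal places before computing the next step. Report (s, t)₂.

(1.5323, -1.8715)

At (-1, 1): F = (-12.0000, 7.0000).
Jacobian J = [[-6·s + 5·t, 5·s], [-5·t^2 - 3, -10·s·t - 2·t]].
At the point, J = [[11.0000, -5.0000], [-8.0000, 8.0000]] (det J = 48.0000).
Solving J·Δ = −F gives Δ = (1.2708, 0.3958).
Then the next iterate is (s, t)₁ = (0.2708, 1.3958).
Round to (0.2708, 1.3958) and repeat: F = (-2.330085, -5.398598), J = [[5.3542, 1.3540], [-12.741288, -6.571426]].
Δ = (1.2615, -3.2673), so (s, t)₂ = (1.5323, -1.8715).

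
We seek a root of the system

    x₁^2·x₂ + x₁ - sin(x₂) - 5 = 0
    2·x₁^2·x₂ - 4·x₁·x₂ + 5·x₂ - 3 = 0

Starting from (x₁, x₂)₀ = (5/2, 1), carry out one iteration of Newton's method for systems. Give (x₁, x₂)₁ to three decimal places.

(2.861, 0.111)

At (5/2, 1): F = (2.90853, 4.500).
Jacobian J = [[2·x₁·x₂ + 1, x₁^2 - cos(x₂)], [4·x₁·x₂ - 4·x₂, 2·x₁^2 - 4·x₁ + 5]].
At the point, J = [[6.000, 5.70970], [6.000, 7.500]] (det J = 10.74181).
Solving J·Δ = −F gives Δ = (0.361, -0.889).
Then the next iterate is (x₁, x₂)₁ = (2.861, 0.111).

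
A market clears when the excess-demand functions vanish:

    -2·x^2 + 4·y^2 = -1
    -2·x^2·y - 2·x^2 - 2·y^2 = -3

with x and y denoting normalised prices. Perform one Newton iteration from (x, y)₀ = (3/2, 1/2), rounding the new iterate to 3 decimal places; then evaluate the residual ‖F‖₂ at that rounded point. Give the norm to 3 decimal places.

At (3/2, 1/2): F = (-2.500, -4.250).
Jacobian J = [[-4·x, 8·y], [-4·x·y - 4·x, -2·x^2 - 4·y]].
At the point, J = [[-6.000, 4.000], [-9.000, -6.500]] (det J = 75.000).
Solving J·Δ = −F gives Δ = (-0.443, -0.040).
Then the next iterate is (x, y)₁ = (1.057, 0.460).
Re-evaluating at (1.057, 0.460): F = (-0.38810, -0.68557), so ‖F‖₂ = 0.788.

0.788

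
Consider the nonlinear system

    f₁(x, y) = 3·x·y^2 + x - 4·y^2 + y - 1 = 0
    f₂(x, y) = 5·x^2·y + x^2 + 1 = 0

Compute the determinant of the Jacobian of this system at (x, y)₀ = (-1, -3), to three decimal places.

-1064.000

J = [[3·y^2 + 1, 6·x·y - 8·y + 1], [10·x·y + 2·x, 5·x^2]].
At the point, J = [[28.000, 43.000], [28.000, 5.000]].
det J = -1064.000.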